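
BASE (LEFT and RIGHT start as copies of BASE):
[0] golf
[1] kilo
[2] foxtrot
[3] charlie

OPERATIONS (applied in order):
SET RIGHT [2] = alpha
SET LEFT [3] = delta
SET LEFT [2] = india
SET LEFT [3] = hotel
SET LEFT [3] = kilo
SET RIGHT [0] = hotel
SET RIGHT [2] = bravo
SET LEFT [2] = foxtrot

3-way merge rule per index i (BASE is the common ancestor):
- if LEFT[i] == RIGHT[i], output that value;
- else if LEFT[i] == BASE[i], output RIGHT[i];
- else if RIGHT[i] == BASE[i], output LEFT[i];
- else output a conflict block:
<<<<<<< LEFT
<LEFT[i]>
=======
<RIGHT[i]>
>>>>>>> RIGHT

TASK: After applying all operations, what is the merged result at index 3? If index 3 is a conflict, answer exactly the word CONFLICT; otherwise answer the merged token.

Final LEFT:  [golf, kilo, foxtrot, kilo]
Final RIGHT: [hotel, kilo, bravo, charlie]
i=0: L=golf=BASE, R=hotel -> take RIGHT -> hotel
i=1: L=kilo R=kilo -> agree -> kilo
i=2: L=foxtrot=BASE, R=bravo -> take RIGHT -> bravo
i=3: L=kilo, R=charlie=BASE -> take LEFT -> kilo
Index 3 -> kilo

Answer: kilo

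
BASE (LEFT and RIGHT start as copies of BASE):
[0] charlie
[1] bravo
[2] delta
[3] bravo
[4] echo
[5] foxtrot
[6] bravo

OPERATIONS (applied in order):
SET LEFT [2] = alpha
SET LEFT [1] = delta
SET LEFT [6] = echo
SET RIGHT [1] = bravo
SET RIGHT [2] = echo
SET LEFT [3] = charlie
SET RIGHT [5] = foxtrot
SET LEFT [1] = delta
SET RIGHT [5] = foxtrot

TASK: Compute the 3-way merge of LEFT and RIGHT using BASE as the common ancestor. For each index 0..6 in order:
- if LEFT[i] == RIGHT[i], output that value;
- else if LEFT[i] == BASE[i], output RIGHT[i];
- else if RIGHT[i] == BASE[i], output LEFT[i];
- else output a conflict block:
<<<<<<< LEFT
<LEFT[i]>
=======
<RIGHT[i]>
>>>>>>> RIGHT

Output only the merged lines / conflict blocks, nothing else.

Answer: charlie
delta
<<<<<<< LEFT
alpha
=======
echo
>>>>>>> RIGHT
charlie
echo
foxtrot
echo

Derivation:
Final LEFT:  [charlie, delta, alpha, charlie, echo, foxtrot, echo]
Final RIGHT: [charlie, bravo, echo, bravo, echo, foxtrot, bravo]
i=0: L=charlie R=charlie -> agree -> charlie
i=1: L=delta, R=bravo=BASE -> take LEFT -> delta
i=2: BASE=delta L=alpha R=echo all differ -> CONFLICT
i=3: L=charlie, R=bravo=BASE -> take LEFT -> charlie
i=4: L=echo R=echo -> agree -> echo
i=5: L=foxtrot R=foxtrot -> agree -> foxtrot
i=6: L=echo, R=bravo=BASE -> take LEFT -> echo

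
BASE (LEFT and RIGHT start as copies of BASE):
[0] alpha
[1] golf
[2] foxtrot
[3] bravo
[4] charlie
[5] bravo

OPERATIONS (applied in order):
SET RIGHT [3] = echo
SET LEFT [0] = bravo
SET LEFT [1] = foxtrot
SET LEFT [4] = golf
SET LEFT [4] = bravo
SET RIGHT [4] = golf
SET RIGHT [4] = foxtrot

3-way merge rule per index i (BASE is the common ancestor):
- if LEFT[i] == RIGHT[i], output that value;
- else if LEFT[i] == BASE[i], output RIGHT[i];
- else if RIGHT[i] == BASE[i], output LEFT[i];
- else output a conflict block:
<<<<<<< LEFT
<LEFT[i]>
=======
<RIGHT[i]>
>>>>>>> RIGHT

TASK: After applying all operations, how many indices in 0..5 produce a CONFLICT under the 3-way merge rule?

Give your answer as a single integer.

Answer: 1

Derivation:
Final LEFT:  [bravo, foxtrot, foxtrot, bravo, bravo, bravo]
Final RIGHT: [alpha, golf, foxtrot, echo, foxtrot, bravo]
i=0: L=bravo, R=alpha=BASE -> take LEFT -> bravo
i=1: L=foxtrot, R=golf=BASE -> take LEFT -> foxtrot
i=2: L=foxtrot R=foxtrot -> agree -> foxtrot
i=3: L=bravo=BASE, R=echo -> take RIGHT -> echo
i=4: BASE=charlie L=bravo R=foxtrot all differ -> CONFLICT
i=5: L=bravo R=bravo -> agree -> bravo
Conflict count: 1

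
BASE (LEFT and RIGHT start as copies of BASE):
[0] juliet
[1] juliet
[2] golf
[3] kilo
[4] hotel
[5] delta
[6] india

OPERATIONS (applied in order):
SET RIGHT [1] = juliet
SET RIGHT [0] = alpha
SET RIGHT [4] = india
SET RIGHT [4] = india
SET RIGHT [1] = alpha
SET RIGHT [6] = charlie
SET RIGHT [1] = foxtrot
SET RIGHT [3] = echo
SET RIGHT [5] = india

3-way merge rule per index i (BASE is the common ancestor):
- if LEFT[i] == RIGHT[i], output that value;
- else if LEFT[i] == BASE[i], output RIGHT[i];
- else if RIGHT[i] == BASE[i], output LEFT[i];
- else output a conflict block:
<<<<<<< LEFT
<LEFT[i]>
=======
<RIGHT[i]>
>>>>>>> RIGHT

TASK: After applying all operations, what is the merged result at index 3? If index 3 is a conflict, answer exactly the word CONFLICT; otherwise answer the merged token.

Answer: echo

Derivation:
Final LEFT:  [juliet, juliet, golf, kilo, hotel, delta, india]
Final RIGHT: [alpha, foxtrot, golf, echo, india, india, charlie]
i=0: L=juliet=BASE, R=alpha -> take RIGHT -> alpha
i=1: L=juliet=BASE, R=foxtrot -> take RIGHT -> foxtrot
i=2: L=golf R=golf -> agree -> golf
i=3: L=kilo=BASE, R=echo -> take RIGHT -> echo
i=4: L=hotel=BASE, R=india -> take RIGHT -> india
i=5: L=delta=BASE, R=india -> take RIGHT -> india
i=6: L=india=BASE, R=charlie -> take RIGHT -> charlie
Index 3 -> echo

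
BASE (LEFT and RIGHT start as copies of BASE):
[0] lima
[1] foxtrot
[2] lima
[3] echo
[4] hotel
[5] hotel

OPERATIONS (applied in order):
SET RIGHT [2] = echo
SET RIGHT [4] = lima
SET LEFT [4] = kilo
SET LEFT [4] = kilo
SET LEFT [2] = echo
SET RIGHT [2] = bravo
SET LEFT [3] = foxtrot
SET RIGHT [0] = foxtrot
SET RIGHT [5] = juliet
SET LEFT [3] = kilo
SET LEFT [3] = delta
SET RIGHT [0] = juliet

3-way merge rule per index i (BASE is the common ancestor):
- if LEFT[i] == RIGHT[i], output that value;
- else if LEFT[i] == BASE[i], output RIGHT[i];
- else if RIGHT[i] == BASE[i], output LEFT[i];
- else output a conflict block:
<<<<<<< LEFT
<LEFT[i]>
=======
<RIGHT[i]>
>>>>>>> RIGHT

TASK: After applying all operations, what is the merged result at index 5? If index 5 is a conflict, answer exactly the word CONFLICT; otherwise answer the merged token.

Answer: juliet

Derivation:
Final LEFT:  [lima, foxtrot, echo, delta, kilo, hotel]
Final RIGHT: [juliet, foxtrot, bravo, echo, lima, juliet]
i=0: L=lima=BASE, R=juliet -> take RIGHT -> juliet
i=1: L=foxtrot R=foxtrot -> agree -> foxtrot
i=2: BASE=lima L=echo R=bravo all differ -> CONFLICT
i=3: L=delta, R=echo=BASE -> take LEFT -> delta
i=4: BASE=hotel L=kilo R=lima all differ -> CONFLICT
i=5: L=hotel=BASE, R=juliet -> take RIGHT -> juliet
Index 5 -> juliet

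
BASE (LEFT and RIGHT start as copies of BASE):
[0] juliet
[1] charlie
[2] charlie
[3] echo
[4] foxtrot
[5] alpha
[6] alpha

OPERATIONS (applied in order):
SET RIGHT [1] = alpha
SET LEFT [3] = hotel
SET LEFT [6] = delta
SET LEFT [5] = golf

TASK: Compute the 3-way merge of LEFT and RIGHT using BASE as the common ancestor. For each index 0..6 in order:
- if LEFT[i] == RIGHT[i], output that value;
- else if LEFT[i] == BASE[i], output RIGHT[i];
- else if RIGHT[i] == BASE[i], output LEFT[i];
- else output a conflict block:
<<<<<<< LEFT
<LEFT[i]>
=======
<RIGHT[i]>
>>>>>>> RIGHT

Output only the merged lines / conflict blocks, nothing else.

Answer: juliet
alpha
charlie
hotel
foxtrot
golf
delta

Derivation:
Final LEFT:  [juliet, charlie, charlie, hotel, foxtrot, golf, delta]
Final RIGHT: [juliet, alpha, charlie, echo, foxtrot, alpha, alpha]
i=0: L=juliet R=juliet -> agree -> juliet
i=1: L=charlie=BASE, R=alpha -> take RIGHT -> alpha
i=2: L=charlie R=charlie -> agree -> charlie
i=3: L=hotel, R=echo=BASE -> take LEFT -> hotel
i=4: L=foxtrot R=foxtrot -> agree -> foxtrot
i=5: L=golf, R=alpha=BASE -> take LEFT -> golf
i=6: L=delta, R=alpha=BASE -> take LEFT -> delta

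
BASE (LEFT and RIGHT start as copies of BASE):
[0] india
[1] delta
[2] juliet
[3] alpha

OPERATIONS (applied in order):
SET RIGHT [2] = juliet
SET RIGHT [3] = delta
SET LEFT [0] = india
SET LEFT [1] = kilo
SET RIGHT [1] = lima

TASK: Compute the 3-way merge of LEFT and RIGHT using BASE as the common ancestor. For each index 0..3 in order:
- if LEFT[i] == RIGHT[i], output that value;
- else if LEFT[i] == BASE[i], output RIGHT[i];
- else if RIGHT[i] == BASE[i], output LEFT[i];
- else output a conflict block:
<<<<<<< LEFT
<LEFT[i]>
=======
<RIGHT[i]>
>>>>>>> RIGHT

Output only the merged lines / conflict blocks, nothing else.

Answer: india
<<<<<<< LEFT
kilo
=======
lima
>>>>>>> RIGHT
juliet
delta

Derivation:
Final LEFT:  [india, kilo, juliet, alpha]
Final RIGHT: [india, lima, juliet, delta]
i=0: L=india R=india -> agree -> india
i=1: BASE=delta L=kilo R=lima all differ -> CONFLICT
i=2: L=juliet R=juliet -> agree -> juliet
i=3: L=alpha=BASE, R=delta -> take RIGHT -> delta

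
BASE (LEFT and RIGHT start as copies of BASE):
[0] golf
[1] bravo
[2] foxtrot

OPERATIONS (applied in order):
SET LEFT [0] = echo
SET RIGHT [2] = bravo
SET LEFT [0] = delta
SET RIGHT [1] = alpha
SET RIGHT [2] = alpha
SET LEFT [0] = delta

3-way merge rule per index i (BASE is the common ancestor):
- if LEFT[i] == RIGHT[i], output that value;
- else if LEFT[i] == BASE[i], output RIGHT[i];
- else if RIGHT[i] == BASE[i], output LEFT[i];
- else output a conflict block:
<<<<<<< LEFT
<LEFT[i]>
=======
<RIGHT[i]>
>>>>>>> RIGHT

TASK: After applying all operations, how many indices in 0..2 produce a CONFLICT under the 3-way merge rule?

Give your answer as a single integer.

Final LEFT:  [delta, bravo, foxtrot]
Final RIGHT: [golf, alpha, alpha]
i=0: L=delta, R=golf=BASE -> take LEFT -> delta
i=1: L=bravo=BASE, R=alpha -> take RIGHT -> alpha
i=2: L=foxtrot=BASE, R=alpha -> take RIGHT -> alpha
Conflict count: 0

Answer: 0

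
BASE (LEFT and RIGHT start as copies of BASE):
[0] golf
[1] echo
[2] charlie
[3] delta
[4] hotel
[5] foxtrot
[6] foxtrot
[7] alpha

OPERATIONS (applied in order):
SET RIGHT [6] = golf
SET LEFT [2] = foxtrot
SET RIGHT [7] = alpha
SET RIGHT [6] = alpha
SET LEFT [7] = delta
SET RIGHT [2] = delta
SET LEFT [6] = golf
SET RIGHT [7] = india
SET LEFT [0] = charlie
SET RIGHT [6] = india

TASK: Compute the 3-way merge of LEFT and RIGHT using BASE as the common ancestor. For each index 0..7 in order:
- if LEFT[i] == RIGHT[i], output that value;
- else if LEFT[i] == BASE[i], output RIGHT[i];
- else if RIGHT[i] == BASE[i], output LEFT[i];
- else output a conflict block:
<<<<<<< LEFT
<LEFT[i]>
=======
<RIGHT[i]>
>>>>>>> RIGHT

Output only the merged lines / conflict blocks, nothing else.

Final LEFT:  [charlie, echo, foxtrot, delta, hotel, foxtrot, golf, delta]
Final RIGHT: [golf, echo, delta, delta, hotel, foxtrot, india, india]
i=0: L=charlie, R=golf=BASE -> take LEFT -> charlie
i=1: L=echo R=echo -> agree -> echo
i=2: BASE=charlie L=foxtrot R=delta all differ -> CONFLICT
i=3: L=delta R=delta -> agree -> delta
i=4: L=hotel R=hotel -> agree -> hotel
i=5: L=foxtrot R=foxtrot -> agree -> foxtrot
i=6: BASE=foxtrot L=golf R=india all differ -> CONFLICT
i=7: BASE=alpha L=delta R=india all differ -> CONFLICT

Answer: charlie
echo
<<<<<<< LEFT
foxtrot
=======
delta
>>>>>>> RIGHT
delta
hotel
foxtrot
<<<<<<< LEFT
golf
=======
india
>>>>>>> RIGHT
<<<<<<< LEFT
delta
=======
india
>>>>>>> RIGHT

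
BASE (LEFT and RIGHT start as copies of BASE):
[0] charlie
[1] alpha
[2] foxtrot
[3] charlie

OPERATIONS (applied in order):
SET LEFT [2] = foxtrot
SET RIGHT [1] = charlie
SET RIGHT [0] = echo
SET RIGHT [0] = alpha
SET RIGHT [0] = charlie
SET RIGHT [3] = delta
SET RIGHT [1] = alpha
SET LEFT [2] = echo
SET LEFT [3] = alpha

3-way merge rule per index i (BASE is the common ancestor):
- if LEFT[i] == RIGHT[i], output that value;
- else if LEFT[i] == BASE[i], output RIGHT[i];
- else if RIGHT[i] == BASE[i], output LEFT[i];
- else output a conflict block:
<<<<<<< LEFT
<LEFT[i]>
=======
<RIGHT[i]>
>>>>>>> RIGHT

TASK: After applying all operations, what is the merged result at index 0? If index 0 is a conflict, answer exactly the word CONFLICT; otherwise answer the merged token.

Final LEFT:  [charlie, alpha, echo, alpha]
Final RIGHT: [charlie, alpha, foxtrot, delta]
i=0: L=charlie R=charlie -> agree -> charlie
i=1: L=alpha R=alpha -> agree -> alpha
i=2: L=echo, R=foxtrot=BASE -> take LEFT -> echo
i=3: BASE=charlie L=alpha R=delta all differ -> CONFLICT
Index 0 -> charlie

Answer: charlie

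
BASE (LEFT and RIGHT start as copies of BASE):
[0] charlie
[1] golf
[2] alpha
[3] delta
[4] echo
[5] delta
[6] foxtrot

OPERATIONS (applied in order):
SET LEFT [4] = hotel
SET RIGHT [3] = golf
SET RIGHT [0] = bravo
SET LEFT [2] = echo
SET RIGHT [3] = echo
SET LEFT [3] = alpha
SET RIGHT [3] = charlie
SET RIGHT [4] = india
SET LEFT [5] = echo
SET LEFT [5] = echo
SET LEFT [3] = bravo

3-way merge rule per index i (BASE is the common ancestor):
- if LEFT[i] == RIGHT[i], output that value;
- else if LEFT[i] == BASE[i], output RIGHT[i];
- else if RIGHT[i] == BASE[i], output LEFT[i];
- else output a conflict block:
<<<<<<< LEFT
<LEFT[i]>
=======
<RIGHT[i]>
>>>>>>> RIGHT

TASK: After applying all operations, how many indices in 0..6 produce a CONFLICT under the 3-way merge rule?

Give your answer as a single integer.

Final LEFT:  [charlie, golf, echo, bravo, hotel, echo, foxtrot]
Final RIGHT: [bravo, golf, alpha, charlie, india, delta, foxtrot]
i=0: L=charlie=BASE, R=bravo -> take RIGHT -> bravo
i=1: L=golf R=golf -> agree -> golf
i=2: L=echo, R=alpha=BASE -> take LEFT -> echo
i=3: BASE=delta L=bravo R=charlie all differ -> CONFLICT
i=4: BASE=echo L=hotel R=india all differ -> CONFLICT
i=5: L=echo, R=delta=BASE -> take LEFT -> echo
i=6: L=foxtrot R=foxtrot -> agree -> foxtrot
Conflict count: 2

Answer: 2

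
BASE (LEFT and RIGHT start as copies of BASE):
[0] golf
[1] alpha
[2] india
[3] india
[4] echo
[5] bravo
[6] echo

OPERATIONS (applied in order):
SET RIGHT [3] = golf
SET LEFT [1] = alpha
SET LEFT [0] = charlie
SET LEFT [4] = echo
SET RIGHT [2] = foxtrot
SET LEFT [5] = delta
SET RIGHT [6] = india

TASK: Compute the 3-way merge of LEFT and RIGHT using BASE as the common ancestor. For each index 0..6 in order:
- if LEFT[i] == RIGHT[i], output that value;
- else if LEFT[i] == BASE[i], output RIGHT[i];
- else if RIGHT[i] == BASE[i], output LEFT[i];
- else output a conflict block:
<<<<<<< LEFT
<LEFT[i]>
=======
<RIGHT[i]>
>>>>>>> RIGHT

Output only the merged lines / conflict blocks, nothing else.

Final LEFT:  [charlie, alpha, india, india, echo, delta, echo]
Final RIGHT: [golf, alpha, foxtrot, golf, echo, bravo, india]
i=0: L=charlie, R=golf=BASE -> take LEFT -> charlie
i=1: L=alpha R=alpha -> agree -> alpha
i=2: L=india=BASE, R=foxtrot -> take RIGHT -> foxtrot
i=3: L=india=BASE, R=golf -> take RIGHT -> golf
i=4: L=echo R=echo -> agree -> echo
i=5: L=delta, R=bravo=BASE -> take LEFT -> delta
i=6: L=echo=BASE, R=india -> take RIGHT -> india

Answer: charlie
alpha
foxtrot
golf
echo
delta
india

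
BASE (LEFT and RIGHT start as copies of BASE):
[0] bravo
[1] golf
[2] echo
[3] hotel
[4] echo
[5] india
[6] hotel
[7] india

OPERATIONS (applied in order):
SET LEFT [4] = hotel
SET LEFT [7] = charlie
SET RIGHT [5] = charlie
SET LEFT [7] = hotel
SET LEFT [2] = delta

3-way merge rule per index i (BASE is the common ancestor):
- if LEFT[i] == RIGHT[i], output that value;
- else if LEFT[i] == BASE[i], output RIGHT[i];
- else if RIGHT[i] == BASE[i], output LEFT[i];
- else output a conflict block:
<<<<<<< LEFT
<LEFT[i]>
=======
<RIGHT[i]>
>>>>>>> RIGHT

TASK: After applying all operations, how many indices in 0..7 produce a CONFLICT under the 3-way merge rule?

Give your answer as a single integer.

Final LEFT:  [bravo, golf, delta, hotel, hotel, india, hotel, hotel]
Final RIGHT: [bravo, golf, echo, hotel, echo, charlie, hotel, india]
i=0: L=bravo R=bravo -> agree -> bravo
i=1: L=golf R=golf -> agree -> golf
i=2: L=delta, R=echo=BASE -> take LEFT -> delta
i=3: L=hotel R=hotel -> agree -> hotel
i=4: L=hotel, R=echo=BASE -> take LEFT -> hotel
i=5: L=india=BASE, R=charlie -> take RIGHT -> charlie
i=6: L=hotel R=hotel -> agree -> hotel
i=7: L=hotel, R=india=BASE -> take LEFT -> hotel
Conflict count: 0

Answer: 0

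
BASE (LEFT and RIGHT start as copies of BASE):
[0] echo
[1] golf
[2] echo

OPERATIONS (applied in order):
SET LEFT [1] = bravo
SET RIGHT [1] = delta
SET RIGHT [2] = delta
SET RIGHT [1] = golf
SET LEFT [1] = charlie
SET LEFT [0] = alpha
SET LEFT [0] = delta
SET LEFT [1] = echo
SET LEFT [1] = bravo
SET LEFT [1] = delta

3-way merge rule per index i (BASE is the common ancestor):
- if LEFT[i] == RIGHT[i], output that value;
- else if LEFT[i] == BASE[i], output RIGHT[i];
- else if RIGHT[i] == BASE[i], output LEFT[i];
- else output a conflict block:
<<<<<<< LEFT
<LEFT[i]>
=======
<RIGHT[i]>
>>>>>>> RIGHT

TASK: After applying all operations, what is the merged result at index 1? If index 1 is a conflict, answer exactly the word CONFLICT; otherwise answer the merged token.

Final LEFT:  [delta, delta, echo]
Final RIGHT: [echo, golf, delta]
i=0: L=delta, R=echo=BASE -> take LEFT -> delta
i=1: L=delta, R=golf=BASE -> take LEFT -> delta
i=2: L=echo=BASE, R=delta -> take RIGHT -> delta
Index 1 -> delta

Answer: delta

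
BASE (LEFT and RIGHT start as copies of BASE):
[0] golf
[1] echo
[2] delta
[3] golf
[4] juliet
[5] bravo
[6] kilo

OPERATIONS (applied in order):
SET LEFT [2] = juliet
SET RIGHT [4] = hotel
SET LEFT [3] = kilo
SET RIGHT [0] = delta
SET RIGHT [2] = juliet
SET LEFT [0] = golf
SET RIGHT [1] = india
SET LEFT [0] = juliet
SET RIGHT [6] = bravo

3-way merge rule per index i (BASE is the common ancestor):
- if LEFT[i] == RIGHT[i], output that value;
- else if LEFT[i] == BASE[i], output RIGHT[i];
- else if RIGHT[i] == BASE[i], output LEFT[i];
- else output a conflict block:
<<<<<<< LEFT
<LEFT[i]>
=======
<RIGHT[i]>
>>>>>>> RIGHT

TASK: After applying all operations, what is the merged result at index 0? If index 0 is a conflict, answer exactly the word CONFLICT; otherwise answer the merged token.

Answer: CONFLICT

Derivation:
Final LEFT:  [juliet, echo, juliet, kilo, juliet, bravo, kilo]
Final RIGHT: [delta, india, juliet, golf, hotel, bravo, bravo]
i=0: BASE=golf L=juliet R=delta all differ -> CONFLICT
i=1: L=echo=BASE, R=india -> take RIGHT -> india
i=2: L=juliet R=juliet -> agree -> juliet
i=3: L=kilo, R=golf=BASE -> take LEFT -> kilo
i=4: L=juliet=BASE, R=hotel -> take RIGHT -> hotel
i=5: L=bravo R=bravo -> agree -> bravo
i=6: L=kilo=BASE, R=bravo -> take RIGHT -> bravo
Index 0 -> CONFLICT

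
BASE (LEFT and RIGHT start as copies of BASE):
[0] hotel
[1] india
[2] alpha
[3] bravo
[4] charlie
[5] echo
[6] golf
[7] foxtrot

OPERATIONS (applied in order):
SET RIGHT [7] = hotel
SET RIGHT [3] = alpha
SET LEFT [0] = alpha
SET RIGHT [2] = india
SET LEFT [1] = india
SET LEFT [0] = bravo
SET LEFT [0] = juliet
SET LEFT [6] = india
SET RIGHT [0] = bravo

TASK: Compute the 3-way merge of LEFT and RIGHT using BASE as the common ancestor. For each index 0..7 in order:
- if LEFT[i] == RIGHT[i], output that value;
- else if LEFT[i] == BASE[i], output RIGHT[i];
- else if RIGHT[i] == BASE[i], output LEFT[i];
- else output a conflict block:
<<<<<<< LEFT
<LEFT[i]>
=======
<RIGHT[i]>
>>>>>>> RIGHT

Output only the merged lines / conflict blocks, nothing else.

Answer: <<<<<<< LEFT
juliet
=======
bravo
>>>>>>> RIGHT
india
india
alpha
charlie
echo
india
hotel

Derivation:
Final LEFT:  [juliet, india, alpha, bravo, charlie, echo, india, foxtrot]
Final RIGHT: [bravo, india, india, alpha, charlie, echo, golf, hotel]
i=0: BASE=hotel L=juliet R=bravo all differ -> CONFLICT
i=1: L=india R=india -> agree -> india
i=2: L=alpha=BASE, R=india -> take RIGHT -> india
i=3: L=bravo=BASE, R=alpha -> take RIGHT -> alpha
i=4: L=charlie R=charlie -> agree -> charlie
i=5: L=echo R=echo -> agree -> echo
i=6: L=india, R=golf=BASE -> take LEFT -> india
i=7: L=foxtrot=BASE, R=hotel -> take RIGHT -> hotel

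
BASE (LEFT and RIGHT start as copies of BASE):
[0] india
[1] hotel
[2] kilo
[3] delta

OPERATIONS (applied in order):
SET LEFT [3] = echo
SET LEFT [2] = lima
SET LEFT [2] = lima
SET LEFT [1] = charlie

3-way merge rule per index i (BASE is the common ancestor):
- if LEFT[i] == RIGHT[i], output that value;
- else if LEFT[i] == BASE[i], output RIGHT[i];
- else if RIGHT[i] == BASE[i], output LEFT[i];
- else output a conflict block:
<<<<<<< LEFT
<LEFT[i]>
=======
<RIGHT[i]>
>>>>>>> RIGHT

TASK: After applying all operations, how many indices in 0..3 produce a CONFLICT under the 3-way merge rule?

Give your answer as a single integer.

Answer: 0

Derivation:
Final LEFT:  [india, charlie, lima, echo]
Final RIGHT: [india, hotel, kilo, delta]
i=0: L=india R=india -> agree -> india
i=1: L=charlie, R=hotel=BASE -> take LEFT -> charlie
i=2: L=lima, R=kilo=BASE -> take LEFT -> lima
i=3: L=echo, R=delta=BASE -> take LEFT -> echo
Conflict count: 0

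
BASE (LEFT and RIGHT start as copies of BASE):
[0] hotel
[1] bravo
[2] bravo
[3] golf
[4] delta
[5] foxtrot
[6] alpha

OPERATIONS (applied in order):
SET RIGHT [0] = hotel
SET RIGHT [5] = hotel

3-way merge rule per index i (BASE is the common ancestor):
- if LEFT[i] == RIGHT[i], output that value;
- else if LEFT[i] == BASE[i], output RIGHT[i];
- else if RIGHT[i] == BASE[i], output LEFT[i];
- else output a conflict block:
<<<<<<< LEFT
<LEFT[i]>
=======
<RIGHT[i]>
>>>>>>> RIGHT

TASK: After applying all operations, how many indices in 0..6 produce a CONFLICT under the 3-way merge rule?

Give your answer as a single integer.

Final LEFT:  [hotel, bravo, bravo, golf, delta, foxtrot, alpha]
Final RIGHT: [hotel, bravo, bravo, golf, delta, hotel, alpha]
i=0: L=hotel R=hotel -> agree -> hotel
i=1: L=bravo R=bravo -> agree -> bravo
i=2: L=bravo R=bravo -> agree -> bravo
i=3: L=golf R=golf -> agree -> golf
i=4: L=delta R=delta -> agree -> delta
i=5: L=foxtrot=BASE, R=hotel -> take RIGHT -> hotel
i=6: L=alpha R=alpha -> agree -> alpha
Conflict count: 0

Answer: 0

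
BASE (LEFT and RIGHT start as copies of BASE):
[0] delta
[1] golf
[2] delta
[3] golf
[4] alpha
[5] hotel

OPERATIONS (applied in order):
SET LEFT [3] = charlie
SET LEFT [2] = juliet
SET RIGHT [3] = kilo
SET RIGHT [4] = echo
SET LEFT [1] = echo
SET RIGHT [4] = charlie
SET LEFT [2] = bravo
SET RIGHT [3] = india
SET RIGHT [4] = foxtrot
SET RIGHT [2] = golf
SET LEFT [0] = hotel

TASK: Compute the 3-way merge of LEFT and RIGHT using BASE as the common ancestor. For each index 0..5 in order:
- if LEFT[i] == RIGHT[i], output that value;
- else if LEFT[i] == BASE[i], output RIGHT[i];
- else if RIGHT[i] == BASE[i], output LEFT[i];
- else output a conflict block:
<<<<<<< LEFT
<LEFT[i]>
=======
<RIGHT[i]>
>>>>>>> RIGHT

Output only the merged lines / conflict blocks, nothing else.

Final LEFT:  [hotel, echo, bravo, charlie, alpha, hotel]
Final RIGHT: [delta, golf, golf, india, foxtrot, hotel]
i=0: L=hotel, R=delta=BASE -> take LEFT -> hotel
i=1: L=echo, R=golf=BASE -> take LEFT -> echo
i=2: BASE=delta L=bravo R=golf all differ -> CONFLICT
i=3: BASE=golf L=charlie R=india all differ -> CONFLICT
i=4: L=alpha=BASE, R=foxtrot -> take RIGHT -> foxtrot
i=5: L=hotel R=hotel -> agree -> hotel

Answer: hotel
echo
<<<<<<< LEFT
bravo
=======
golf
>>>>>>> RIGHT
<<<<<<< LEFT
charlie
=======
india
>>>>>>> RIGHT
foxtrot
hotel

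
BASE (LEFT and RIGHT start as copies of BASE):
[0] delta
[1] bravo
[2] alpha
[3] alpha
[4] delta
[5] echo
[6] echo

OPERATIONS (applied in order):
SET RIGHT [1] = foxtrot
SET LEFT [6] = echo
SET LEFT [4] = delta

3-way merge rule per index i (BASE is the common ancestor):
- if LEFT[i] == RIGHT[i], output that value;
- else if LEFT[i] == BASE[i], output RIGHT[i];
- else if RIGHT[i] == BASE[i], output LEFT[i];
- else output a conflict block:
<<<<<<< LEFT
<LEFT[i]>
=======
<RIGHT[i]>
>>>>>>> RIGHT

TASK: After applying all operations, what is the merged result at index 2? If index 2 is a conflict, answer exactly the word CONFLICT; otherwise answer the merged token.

Final LEFT:  [delta, bravo, alpha, alpha, delta, echo, echo]
Final RIGHT: [delta, foxtrot, alpha, alpha, delta, echo, echo]
i=0: L=delta R=delta -> agree -> delta
i=1: L=bravo=BASE, R=foxtrot -> take RIGHT -> foxtrot
i=2: L=alpha R=alpha -> agree -> alpha
i=3: L=alpha R=alpha -> agree -> alpha
i=4: L=delta R=delta -> agree -> delta
i=5: L=echo R=echo -> agree -> echo
i=6: L=echo R=echo -> agree -> echo
Index 2 -> alpha

Answer: alpha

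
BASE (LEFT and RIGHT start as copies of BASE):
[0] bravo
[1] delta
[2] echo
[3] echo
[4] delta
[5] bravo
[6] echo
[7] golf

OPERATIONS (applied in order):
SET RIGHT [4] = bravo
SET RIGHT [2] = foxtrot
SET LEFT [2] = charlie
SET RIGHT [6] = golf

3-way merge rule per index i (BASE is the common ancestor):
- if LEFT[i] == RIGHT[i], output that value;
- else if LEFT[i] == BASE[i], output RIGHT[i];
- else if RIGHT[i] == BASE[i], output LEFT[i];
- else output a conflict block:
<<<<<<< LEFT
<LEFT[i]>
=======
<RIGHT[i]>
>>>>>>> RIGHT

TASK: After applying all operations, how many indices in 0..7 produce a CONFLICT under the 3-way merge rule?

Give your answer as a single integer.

Final LEFT:  [bravo, delta, charlie, echo, delta, bravo, echo, golf]
Final RIGHT: [bravo, delta, foxtrot, echo, bravo, bravo, golf, golf]
i=0: L=bravo R=bravo -> agree -> bravo
i=1: L=delta R=delta -> agree -> delta
i=2: BASE=echo L=charlie R=foxtrot all differ -> CONFLICT
i=3: L=echo R=echo -> agree -> echo
i=4: L=delta=BASE, R=bravo -> take RIGHT -> bravo
i=5: L=bravo R=bravo -> agree -> bravo
i=6: L=echo=BASE, R=golf -> take RIGHT -> golf
i=7: L=golf R=golf -> agree -> golf
Conflict count: 1

Answer: 1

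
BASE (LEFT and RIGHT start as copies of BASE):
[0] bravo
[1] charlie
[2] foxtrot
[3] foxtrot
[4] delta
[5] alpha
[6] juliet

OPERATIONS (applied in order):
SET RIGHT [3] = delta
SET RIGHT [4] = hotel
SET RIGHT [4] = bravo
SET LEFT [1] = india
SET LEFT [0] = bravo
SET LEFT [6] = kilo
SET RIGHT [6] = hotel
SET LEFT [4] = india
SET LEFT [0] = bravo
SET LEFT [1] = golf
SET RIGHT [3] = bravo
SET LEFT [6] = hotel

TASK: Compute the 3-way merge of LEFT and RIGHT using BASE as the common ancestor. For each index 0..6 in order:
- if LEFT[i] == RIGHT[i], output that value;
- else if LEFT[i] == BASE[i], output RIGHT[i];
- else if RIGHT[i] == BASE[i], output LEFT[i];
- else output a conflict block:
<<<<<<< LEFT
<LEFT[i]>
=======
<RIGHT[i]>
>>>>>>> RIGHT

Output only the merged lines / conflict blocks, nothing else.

Final LEFT:  [bravo, golf, foxtrot, foxtrot, india, alpha, hotel]
Final RIGHT: [bravo, charlie, foxtrot, bravo, bravo, alpha, hotel]
i=0: L=bravo R=bravo -> agree -> bravo
i=1: L=golf, R=charlie=BASE -> take LEFT -> golf
i=2: L=foxtrot R=foxtrot -> agree -> foxtrot
i=3: L=foxtrot=BASE, R=bravo -> take RIGHT -> bravo
i=4: BASE=delta L=india R=bravo all differ -> CONFLICT
i=5: L=alpha R=alpha -> agree -> alpha
i=6: L=hotel R=hotel -> agree -> hotel

Answer: bravo
golf
foxtrot
bravo
<<<<<<< LEFT
india
=======
bravo
>>>>>>> RIGHT
alpha
hotel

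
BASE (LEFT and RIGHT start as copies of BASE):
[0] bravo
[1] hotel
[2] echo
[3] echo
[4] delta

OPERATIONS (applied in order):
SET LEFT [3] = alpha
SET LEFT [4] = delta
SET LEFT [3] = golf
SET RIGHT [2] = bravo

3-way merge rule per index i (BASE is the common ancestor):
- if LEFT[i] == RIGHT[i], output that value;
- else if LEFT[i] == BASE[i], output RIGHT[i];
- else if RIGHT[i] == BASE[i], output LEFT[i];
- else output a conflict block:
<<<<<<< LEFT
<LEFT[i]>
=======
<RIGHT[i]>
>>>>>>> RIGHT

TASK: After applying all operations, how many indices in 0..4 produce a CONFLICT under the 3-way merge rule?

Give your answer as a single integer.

Final LEFT:  [bravo, hotel, echo, golf, delta]
Final RIGHT: [bravo, hotel, bravo, echo, delta]
i=0: L=bravo R=bravo -> agree -> bravo
i=1: L=hotel R=hotel -> agree -> hotel
i=2: L=echo=BASE, R=bravo -> take RIGHT -> bravo
i=3: L=golf, R=echo=BASE -> take LEFT -> golf
i=4: L=delta R=delta -> agree -> delta
Conflict count: 0

Answer: 0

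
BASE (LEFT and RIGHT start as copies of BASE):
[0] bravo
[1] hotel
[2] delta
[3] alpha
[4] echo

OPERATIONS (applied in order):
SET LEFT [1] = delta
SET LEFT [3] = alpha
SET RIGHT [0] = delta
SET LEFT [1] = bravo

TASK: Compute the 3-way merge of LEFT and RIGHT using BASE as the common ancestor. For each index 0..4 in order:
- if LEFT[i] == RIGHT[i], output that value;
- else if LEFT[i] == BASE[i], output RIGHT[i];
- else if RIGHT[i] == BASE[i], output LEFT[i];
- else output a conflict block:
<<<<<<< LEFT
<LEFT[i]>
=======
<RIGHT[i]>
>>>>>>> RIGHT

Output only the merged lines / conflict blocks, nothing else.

Final LEFT:  [bravo, bravo, delta, alpha, echo]
Final RIGHT: [delta, hotel, delta, alpha, echo]
i=0: L=bravo=BASE, R=delta -> take RIGHT -> delta
i=1: L=bravo, R=hotel=BASE -> take LEFT -> bravo
i=2: L=delta R=delta -> agree -> delta
i=3: L=alpha R=alpha -> agree -> alpha
i=4: L=echo R=echo -> agree -> echo

Answer: delta
bravo
delta
alpha
echo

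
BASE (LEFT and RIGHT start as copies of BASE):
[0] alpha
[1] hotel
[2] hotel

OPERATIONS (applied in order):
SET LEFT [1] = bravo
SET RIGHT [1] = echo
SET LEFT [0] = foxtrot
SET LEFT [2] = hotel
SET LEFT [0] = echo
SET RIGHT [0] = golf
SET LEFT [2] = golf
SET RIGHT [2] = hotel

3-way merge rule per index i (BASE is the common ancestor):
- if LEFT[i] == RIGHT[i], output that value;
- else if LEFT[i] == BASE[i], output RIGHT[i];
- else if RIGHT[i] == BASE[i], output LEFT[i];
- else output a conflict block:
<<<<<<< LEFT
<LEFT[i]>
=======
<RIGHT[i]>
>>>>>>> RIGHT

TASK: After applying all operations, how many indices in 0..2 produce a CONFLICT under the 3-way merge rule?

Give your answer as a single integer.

Answer: 2

Derivation:
Final LEFT:  [echo, bravo, golf]
Final RIGHT: [golf, echo, hotel]
i=0: BASE=alpha L=echo R=golf all differ -> CONFLICT
i=1: BASE=hotel L=bravo R=echo all differ -> CONFLICT
i=2: L=golf, R=hotel=BASE -> take LEFT -> golf
Conflict count: 2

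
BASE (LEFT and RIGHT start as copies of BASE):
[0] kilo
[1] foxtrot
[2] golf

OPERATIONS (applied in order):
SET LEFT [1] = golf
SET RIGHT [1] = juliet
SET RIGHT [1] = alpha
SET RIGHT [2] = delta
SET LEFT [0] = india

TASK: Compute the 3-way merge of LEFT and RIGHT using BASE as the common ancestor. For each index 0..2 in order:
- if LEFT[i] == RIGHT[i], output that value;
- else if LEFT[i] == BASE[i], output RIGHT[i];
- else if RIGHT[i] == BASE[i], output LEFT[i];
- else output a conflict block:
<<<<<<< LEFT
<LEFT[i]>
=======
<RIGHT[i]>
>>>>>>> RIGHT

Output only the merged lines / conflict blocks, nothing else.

Final LEFT:  [india, golf, golf]
Final RIGHT: [kilo, alpha, delta]
i=0: L=india, R=kilo=BASE -> take LEFT -> india
i=1: BASE=foxtrot L=golf R=alpha all differ -> CONFLICT
i=2: L=golf=BASE, R=delta -> take RIGHT -> delta

Answer: india
<<<<<<< LEFT
golf
=======
alpha
>>>>>>> RIGHT
delta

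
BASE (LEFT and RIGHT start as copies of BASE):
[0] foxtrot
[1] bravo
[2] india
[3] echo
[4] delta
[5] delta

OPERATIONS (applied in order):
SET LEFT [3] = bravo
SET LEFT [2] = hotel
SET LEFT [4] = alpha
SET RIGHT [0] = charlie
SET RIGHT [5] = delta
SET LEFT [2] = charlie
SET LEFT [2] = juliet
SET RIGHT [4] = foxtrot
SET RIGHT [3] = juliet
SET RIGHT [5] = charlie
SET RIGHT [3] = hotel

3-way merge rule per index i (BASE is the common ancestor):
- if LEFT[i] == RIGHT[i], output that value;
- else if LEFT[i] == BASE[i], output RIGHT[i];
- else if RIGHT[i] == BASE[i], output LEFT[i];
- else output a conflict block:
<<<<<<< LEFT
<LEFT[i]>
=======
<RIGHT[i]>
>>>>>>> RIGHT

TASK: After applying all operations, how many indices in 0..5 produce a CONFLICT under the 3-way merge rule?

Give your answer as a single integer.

Answer: 2

Derivation:
Final LEFT:  [foxtrot, bravo, juliet, bravo, alpha, delta]
Final RIGHT: [charlie, bravo, india, hotel, foxtrot, charlie]
i=0: L=foxtrot=BASE, R=charlie -> take RIGHT -> charlie
i=1: L=bravo R=bravo -> agree -> bravo
i=2: L=juliet, R=india=BASE -> take LEFT -> juliet
i=3: BASE=echo L=bravo R=hotel all differ -> CONFLICT
i=4: BASE=delta L=alpha R=foxtrot all differ -> CONFLICT
i=5: L=delta=BASE, R=charlie -> take RIGHT -> charlie
Conflict count: 2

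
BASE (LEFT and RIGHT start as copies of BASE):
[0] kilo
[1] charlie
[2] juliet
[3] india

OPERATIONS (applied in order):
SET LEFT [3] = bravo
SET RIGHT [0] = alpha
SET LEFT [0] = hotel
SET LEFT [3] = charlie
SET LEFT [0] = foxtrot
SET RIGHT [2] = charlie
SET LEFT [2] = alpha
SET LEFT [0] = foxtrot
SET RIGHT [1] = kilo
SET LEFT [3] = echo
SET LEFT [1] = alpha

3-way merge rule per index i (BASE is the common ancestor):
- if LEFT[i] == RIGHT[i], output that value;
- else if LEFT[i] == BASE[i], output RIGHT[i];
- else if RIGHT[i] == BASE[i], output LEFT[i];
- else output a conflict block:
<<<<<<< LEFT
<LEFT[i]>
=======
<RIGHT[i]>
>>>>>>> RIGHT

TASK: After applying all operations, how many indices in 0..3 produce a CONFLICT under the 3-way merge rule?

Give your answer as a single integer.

Answer: 3

Derivation:
Final LEFT:  [foxtrot, alpha, alpha, echo]
Final RIGHT: [alpha, kilo, charlie, india]
i=0: BASE=kilo L=foxtrot R=alpha all differ -> CONFLICT
i=1: BASE=charlie L=alpha R=kilo all differ -> CONFLICT
i=2: BASE=juliet L=alpha R=charlie all differ -> CONFLICT
i=3: L=echo, R=india=BASE -> take LEFT -> echo
Conflict count: 3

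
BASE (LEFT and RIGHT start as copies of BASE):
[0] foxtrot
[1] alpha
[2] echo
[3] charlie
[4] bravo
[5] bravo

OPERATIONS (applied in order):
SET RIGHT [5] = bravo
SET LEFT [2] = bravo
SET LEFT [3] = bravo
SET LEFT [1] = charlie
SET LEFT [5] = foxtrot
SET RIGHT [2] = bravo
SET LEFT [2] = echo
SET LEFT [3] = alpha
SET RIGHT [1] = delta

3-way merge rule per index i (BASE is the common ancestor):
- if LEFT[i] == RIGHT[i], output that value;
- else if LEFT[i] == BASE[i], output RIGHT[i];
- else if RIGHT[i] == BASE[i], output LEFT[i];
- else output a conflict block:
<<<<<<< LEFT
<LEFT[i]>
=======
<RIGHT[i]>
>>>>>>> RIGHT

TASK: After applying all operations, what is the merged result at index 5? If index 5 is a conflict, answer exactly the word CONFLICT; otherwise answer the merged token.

Answer: foxtrot

Derivation:
Final LEFT:  [foxtrot, charlie, echo, alpha, bravo, foxtrot]
Final RIGHT: [foxtrot, delta, bravo, charlie, bravo, bravo]
i=0: L=foxtrot R=foxtrot -> agree -> foxtrot
i=1: BASE=alpha L=charlie R=delta all differ -> CONFLICT
i=2: L=echo=BASE, R=bravo -> take RIGHT -> bravo
i=3: L=alpha, R=charlie=BASE -> take LEFT -> alpha
i=4: L=bravo R=bravo -> agree -> bravo
i=5: L=foxtrot, R=bravo=BASE -> take LEFT -> foxtrot
Index 5 -> foxtrot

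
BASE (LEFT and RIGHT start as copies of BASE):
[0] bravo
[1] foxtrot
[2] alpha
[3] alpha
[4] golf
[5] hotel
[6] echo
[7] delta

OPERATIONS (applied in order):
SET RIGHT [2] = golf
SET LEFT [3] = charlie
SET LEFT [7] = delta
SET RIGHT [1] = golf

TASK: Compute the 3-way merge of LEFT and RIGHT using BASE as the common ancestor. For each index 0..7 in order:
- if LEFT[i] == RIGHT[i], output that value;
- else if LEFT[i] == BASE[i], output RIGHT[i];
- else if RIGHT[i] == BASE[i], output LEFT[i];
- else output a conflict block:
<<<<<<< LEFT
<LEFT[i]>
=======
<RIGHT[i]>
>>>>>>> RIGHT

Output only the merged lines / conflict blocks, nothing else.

Final LEFT:  [bravo, foxtrot, alpha, charlie, golf, hotel, echo, delta]
Final RIGHT: [bravo, golf, golf, alpha, golf, hotel, echo, delta]
i=0: L=bravo R=bravo -> agree -> bravo
i=1: L=foxtrot=BASE, R=golf -> take RIGHT -> golf
i=2: L=alpha=BASE, R=golf -> take RIGHT -> golf
i=3: L=charlie, R=alpha=BASE -> take LEFT -> charlie
i=4: L=golf R=golf -> agree -> golf
i=5: L=hotel R=hotel -> agree -> hotel
i=6: L=echo R=echo -> agree -> echo
i=7: L=delta R=delta -> agree -> delta

Answer: bravo
golf
golf
charlie
golf
hotel
echo
delta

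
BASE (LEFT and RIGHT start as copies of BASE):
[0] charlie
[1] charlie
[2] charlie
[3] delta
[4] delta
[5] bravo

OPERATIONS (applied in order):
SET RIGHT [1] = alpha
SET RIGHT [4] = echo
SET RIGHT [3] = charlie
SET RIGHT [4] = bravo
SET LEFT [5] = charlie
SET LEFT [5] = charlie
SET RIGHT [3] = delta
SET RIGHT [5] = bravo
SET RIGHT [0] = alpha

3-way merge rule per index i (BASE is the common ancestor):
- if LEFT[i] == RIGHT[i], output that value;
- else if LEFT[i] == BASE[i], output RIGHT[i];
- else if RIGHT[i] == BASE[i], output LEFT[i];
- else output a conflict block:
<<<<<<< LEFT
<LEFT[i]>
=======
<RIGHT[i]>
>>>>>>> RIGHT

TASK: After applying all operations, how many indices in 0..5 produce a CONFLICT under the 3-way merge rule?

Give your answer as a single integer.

Final LEFT:  [charlie, charlie, charlie, delta, delta, charlie]
Final RIGHT: [alpha, alpha, charlie, delta, bravo, bravo]
i=0: L=charlie=BASE, R=alpha -> take RIGHT -> alpha
i=1: L=charlie=BASE, R=alpha -> take RIGHT -> alpha
i=2: L=charlie R=charlie -> agree -> charlie
i=3: L=delta R=delta -> agree -> delta
i=4: L=delta=BASE, R=bravo -> take RIGHT -> bravo
i=5: L=charlie, R=bravo=BASE -> take LEFT -> charlie
Conflict count: 0

Answer: 0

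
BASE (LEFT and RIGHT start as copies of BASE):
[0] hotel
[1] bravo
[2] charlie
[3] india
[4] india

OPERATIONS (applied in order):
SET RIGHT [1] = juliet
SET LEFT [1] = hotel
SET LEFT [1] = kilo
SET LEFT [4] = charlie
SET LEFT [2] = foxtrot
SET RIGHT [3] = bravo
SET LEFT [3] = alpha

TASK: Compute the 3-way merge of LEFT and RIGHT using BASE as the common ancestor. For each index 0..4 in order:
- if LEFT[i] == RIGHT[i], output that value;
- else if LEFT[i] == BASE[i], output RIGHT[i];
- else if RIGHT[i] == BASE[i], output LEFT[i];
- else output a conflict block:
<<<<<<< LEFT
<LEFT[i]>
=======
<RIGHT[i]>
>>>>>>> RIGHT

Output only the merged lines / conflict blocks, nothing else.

Answer: hotel
<<<<<<< LEFT
kilo
=======
juliet
>>>>>>> RIGHT
foxtrot
<<<<<<< LEFT
alpha
=======
bravo
>>>>>>> RIGHT
charlie

Derivation:
Final LEFT:  [hotel, kilo, foxtrot, alpha, charlie]
Final RIGHT: [hotel, juliet, charlie, bravo, india]
i=0: L=hotel R=hotel -> agree -> hotel
i=1: BASE=bravo L=kilo R=juliet all differ -> CONFLICT
i=2: L=foxtrot, R=charlie=BASE -> take LEFT -> foxtrot
i=3: BASE=india L=alpha R=bravo all differ -> CONFLICT
i=4: L=charlie, R=india=BASE -> take LEFT -> charlie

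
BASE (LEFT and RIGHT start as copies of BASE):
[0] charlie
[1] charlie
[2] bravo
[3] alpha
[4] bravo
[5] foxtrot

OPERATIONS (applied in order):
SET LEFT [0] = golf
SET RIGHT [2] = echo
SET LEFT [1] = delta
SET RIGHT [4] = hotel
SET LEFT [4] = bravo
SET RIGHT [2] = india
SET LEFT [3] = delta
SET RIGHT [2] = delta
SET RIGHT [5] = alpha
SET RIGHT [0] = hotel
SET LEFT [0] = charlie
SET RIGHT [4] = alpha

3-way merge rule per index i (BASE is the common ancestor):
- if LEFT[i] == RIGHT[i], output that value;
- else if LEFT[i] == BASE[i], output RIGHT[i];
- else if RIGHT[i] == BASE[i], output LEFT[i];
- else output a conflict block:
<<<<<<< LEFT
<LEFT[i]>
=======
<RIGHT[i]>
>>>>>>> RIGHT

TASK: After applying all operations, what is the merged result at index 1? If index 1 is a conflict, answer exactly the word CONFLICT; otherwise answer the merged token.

Final LEFT:  [charlie, delta, bravo, delta, bravo, foxtrot]
Final RIGHT: [hotel, charlie, delta, alpha, alpha, alpha]
i=0: L=charlie=BASE, R=hotel -> take RIGHT -> hotel
i=1: L=delta, R=charlie=BASE -> take LEFT -> delta
i=2: L=bravo=BASE, R=delta -> take RIGHT -> delta
i=3: L=delta, R=alpha=BASE -> take LEFT -> delta
i=4: L=bravo=BASE, R=alpha -> take RIGHT -> alpha
i=5: L=foxtrot=BASE, R=alpha -> take RIGHT -> alpha
Index 1 -> delta

Answer: delta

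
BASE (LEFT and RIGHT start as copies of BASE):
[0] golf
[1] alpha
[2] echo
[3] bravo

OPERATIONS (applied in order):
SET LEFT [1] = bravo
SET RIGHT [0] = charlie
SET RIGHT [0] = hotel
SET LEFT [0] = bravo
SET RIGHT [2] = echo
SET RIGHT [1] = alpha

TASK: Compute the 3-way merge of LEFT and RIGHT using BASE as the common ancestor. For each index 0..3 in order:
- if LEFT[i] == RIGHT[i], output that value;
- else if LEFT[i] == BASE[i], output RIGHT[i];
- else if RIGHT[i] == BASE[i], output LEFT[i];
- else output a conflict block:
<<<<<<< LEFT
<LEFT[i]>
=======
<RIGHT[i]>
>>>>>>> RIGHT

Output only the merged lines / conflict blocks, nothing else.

Answer: <<<<<<< LEFT
bravo
=======
hotel
>>>>>>> RIGHT
bravo
echo
bravo

Derivation:
Final LEFT:  [bravo, bravo, echo, bravo]
Final RIGHT: [hotel, alpha, echo, bravo]
i=0: BASE=golf L=bravo R=hotel all differ -> CONFLICT
i=1: L=bravo, R=alpha=BASE -> take LEFT -> bravo
i=2: L=echo R=echo -> agree -> echo
i=3: L=bravo R=bravo -> agree -> bravo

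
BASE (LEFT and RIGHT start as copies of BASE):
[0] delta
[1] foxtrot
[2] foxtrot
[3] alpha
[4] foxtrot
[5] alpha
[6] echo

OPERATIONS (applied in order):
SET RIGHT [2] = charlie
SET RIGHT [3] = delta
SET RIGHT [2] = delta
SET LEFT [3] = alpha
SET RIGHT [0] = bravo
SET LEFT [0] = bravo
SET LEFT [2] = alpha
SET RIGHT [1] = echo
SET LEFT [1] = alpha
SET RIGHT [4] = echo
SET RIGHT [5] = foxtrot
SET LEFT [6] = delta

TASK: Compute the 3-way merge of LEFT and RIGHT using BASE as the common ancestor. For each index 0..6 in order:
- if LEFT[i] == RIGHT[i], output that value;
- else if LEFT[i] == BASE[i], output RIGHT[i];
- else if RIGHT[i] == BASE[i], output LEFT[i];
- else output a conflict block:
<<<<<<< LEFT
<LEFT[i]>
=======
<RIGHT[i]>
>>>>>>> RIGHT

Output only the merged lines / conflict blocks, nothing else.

Answer: bravo
<<<<<<< LEFT
alpha
=======
echo
>>>>>>> RIGHT
<<<<<<< LEFT
alpha
=======
delta
>>>>>>> RIGHT
delta
echo
foxtrot
delta

Derivation:
Final LEFT:  [bravo, alpha, alpha, alpha, foxtrot, alpha, delta]
Final RIGHT: [bravo, echo, delta, delta, echo, foxtrot, echo]
i=0: L=bravo R=bravo -> agree -> bravo
i=1: BASE=foxtrot L=alpha R=echo all differ -> CONFLICT
i=2: BASE=foxtrot L=alpha R=delta all differ -> CONFLICT
i=3: L=alpha=BASE, R=delta -> take RIGHT -> delta
i=4: L=foxtrot=BASE, R=echo -> take RIGHT -> echo
i=5: L=alpha=BASE, R=foxtrot -> take RIGHT -> foxtrot
i=6: L=delta, R=echo=BASE -> take LEFT -> delta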